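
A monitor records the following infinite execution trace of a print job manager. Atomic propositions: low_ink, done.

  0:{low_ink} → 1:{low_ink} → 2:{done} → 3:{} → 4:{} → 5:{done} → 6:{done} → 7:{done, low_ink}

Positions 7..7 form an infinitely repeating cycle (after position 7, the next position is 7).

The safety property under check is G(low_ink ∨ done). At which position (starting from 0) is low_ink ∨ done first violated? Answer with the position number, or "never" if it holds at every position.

Check low_ink ∨ done at each position in order: 0 ✓, 1 ✓, 2 ✓.
At position 3 the labels are {}, so low_ink ∨ done is false there. This is the first violation.

3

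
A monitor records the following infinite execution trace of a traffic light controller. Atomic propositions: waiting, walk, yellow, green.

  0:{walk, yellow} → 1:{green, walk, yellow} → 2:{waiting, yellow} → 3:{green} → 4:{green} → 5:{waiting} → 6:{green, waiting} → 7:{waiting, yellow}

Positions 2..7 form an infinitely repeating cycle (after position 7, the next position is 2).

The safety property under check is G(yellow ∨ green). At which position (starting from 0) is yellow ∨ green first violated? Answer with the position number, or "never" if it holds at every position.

Check yellow ∨ green at each position in order: 0 ✓, 1 ✓, 2 ✓, 3 ✓, 4 ✓.
At position 5 the labels are {waiting}, so yellow ∨ green is false there. This is the first violation.

5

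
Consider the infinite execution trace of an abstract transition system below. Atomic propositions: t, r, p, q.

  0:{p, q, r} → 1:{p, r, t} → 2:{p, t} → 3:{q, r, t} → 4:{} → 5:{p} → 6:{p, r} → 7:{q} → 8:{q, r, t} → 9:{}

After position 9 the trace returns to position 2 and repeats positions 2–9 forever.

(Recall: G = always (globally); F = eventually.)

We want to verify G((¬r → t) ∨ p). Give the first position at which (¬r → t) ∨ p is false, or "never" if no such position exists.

Check (¬r → t) ∨ p at each position in order: 0 ✓, 1 ✓, 2 ✓, 3 ✓.
At position 4 the labels are {}, so (¬r → t) ∨ p is false there. This is the first violation.

4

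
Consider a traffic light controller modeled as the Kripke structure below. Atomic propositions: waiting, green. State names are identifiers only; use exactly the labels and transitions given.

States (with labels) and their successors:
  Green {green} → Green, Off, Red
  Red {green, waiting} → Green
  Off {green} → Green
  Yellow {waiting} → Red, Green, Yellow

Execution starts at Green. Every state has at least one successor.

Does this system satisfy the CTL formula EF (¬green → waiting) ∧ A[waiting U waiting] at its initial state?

States satisfying ¬green → waiting: {Green, Red, Off, Yellow}.
States satisfying EF (¬green → waiting): {Green, Red, Off, Yellow}.
States satisfying waiting: {Red, Yellow}.
States satisfying A[waiting U waiting]: {Red, Yellow}.
States satisfying EF (¬green → waiting) ∧ A[waiting U waiting]: {Red, Yellow}.
Green ∉ Sat(EF (¬green → waiting) ∧ A[waiting U waiting]).

Violated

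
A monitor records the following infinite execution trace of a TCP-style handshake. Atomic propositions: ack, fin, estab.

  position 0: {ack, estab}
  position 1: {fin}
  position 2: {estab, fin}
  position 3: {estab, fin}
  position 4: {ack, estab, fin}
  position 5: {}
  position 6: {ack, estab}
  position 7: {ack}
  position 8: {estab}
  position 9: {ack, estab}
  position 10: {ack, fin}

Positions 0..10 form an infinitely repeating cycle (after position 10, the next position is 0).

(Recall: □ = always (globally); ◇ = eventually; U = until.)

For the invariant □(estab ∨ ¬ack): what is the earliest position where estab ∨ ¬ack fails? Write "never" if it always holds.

7

Check estab ∨ ¬ack at each position in order: 0 ✓, 1 ✓, 2 ✓, 3 ✓, 4 ✓, 5 ✓, 6 ✓.
At position 7 the labels are {ack}, so estab ∨ ¬ack is false there. This is the first violation.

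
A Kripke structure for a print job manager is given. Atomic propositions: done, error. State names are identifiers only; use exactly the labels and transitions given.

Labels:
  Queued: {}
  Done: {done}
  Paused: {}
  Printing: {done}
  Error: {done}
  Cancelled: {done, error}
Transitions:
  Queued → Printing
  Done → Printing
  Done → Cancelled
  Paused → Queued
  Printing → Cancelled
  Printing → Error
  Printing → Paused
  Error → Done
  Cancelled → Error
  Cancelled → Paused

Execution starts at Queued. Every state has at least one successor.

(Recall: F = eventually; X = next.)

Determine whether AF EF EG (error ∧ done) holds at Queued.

Violated

States satisfying EF EG (error ∧ done): ∅.
States satisfying AF EF EG (error ∧ done): ∅.
There is a path from Queued along which EF EG (error ∧ done) never holds.
Queued ∉ Sat(AF EF EG (error ∧ done)).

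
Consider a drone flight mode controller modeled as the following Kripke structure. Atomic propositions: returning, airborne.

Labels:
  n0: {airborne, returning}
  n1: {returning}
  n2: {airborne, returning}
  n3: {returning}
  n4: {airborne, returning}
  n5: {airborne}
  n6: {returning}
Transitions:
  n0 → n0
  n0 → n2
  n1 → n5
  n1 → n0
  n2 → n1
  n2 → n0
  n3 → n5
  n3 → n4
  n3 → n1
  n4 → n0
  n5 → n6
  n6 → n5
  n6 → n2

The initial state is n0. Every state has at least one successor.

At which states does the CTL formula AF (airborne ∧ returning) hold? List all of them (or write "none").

{n0, n2, n4}

States satisfying airborne ∧ returning: {n0, n2, n4}.
States satisfying AF (airborne ∧ returning): {n0, n2, n4}.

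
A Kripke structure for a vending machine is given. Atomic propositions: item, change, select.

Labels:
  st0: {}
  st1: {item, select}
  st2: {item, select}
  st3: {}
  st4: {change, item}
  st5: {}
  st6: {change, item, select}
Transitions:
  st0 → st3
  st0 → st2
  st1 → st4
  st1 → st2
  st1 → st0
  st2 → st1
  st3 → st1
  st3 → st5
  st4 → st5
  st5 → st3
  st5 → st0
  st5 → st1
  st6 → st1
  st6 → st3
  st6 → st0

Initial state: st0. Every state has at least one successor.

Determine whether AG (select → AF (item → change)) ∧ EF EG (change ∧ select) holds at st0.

Does not hold

States satisfying select → AF (item → change): {st0, st3, st4, st5, st6}.
States satisfying AG (select → AF (item → change)): ∅.
States satisfying EG (change ∧ select): ∅.
States satisfying EF EG (change ∧ select): ∅.
States satisfying AG (select → AF (item → change)) ∧ EF EG (change ∧ select): ∅.
st0 ∉ Sat(AG (select → AF (item → change)) ∧ EF EG (change ∧ select)).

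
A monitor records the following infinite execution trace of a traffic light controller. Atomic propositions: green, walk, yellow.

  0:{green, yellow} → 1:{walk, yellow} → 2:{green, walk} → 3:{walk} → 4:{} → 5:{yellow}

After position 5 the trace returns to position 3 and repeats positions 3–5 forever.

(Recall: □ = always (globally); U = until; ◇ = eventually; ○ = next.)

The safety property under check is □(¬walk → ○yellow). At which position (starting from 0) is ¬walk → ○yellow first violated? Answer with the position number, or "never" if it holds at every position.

5

Check ¬walk → ○yellow at each position in order: 0 ✓, 1 ✓, 2 ✓, 3 ✓, 4 ✓.
At position 5 the labels are {yellow} and the next position 3 has {walk}, so ¬walk → ○yellow is false there. This is the first violation.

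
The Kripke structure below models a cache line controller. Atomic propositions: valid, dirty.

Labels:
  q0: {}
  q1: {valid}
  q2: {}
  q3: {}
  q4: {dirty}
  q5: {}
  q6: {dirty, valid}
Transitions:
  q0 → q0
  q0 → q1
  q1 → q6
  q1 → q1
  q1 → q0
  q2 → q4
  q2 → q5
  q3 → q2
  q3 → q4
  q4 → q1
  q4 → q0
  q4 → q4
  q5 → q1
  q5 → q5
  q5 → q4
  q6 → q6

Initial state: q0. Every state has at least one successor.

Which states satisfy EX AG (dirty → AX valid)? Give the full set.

{q0, q1, q4, q5, q6}

States satisfying AG (dirty → AX valid): {q0, q1, q6}.
States satisfying EX AG (dirty → AX valid): {q0, q1, q4, q5, q6}.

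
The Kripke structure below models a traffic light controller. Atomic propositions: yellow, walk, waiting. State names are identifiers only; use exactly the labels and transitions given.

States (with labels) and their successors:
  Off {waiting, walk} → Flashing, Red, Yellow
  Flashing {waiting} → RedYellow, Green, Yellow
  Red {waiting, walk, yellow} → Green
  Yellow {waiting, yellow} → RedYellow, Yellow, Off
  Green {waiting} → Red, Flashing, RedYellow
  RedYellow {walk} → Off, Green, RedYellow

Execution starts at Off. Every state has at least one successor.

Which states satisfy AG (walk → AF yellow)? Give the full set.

States satisfying walk → AF yellow: {Flashing, Red, Yellow, Green}.
States satisfying AG (walk → AF yellow): ∅.

none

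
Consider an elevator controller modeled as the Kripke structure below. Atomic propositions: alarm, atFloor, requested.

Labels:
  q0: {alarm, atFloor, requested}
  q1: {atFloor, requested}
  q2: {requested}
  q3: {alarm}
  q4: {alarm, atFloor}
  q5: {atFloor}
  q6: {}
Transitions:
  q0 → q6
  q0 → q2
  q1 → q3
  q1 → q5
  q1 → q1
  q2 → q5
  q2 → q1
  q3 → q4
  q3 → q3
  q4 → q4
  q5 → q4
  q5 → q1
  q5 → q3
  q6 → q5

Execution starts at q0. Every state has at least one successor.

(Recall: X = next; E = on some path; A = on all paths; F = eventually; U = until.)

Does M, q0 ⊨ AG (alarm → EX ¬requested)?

States satisfying alarm → EX ¬requested: {q0, q1, q2, q3, q4, q5, q6}.
States satisfying AG (alarm → EX ¬requested): {q0, q1, q2, q3, q4, q5, q6}.
Every state reachable from q0 satisfies alarm → EX ¬requested.
q0 ∈ Sat(AG (alarm → EX ¬requested)).

Satisfied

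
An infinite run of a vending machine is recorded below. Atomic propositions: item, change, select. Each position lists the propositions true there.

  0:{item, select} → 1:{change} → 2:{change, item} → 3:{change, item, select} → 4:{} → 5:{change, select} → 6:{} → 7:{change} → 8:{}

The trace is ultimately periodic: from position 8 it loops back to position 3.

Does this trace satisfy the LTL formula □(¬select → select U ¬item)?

¬select → select U ¬item must hold at every position from 0 onward. It fails at position 2, so □(¬select → select U ¬item) is false.
Positions where ¬select holds: 1, 2, 4, 6, 7, 8.
Check select U ¬item at each: 1→ok, 2→fails, 4→ok, 6→ok, 7→ok, 8→ok.

No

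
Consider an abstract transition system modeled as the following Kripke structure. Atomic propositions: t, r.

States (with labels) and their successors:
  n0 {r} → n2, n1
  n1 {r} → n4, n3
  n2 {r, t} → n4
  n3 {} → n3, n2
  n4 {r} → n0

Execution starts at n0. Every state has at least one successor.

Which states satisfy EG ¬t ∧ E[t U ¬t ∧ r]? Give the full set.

States satisfying ¬t: {n0, n1, n3, n4}.
States satisfying EG ¬t: {n0, n1, n3, n4}.
States satisfying t: {n2}.
States satisfying ¬t ∧ r: {n0, n1, n4}.
States satisfying E[t U ¬t ∧ r]: {n0, n1, n2, n4}.
States satisfying EG ¬t ∧ E[t U ¬t ∧ r]: {n0, n1, n4}.

{n0, n1, n4}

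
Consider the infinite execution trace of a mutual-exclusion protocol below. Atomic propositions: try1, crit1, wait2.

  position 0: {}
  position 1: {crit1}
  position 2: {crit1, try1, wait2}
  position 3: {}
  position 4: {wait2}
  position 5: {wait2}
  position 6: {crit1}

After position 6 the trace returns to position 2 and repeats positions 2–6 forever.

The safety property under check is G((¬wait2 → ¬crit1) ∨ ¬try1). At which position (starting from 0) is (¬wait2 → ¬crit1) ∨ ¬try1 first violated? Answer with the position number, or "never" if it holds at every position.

(¬wait2 → ¬crit1) ∨ ¬try1 holds at every position 0..6, and those are all the positions the trace ever visits, so the invariant G((¬wait2 → ¬crit1) ∨ ¬try1) is never violated.

never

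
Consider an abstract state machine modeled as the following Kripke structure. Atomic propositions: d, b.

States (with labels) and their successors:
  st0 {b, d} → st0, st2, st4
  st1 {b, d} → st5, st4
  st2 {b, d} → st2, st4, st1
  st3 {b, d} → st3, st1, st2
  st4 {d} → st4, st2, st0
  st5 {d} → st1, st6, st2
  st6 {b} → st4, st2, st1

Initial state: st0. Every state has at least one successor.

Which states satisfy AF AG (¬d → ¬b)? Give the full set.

States satisfying AG (¬d → ¬b): ∅.
States satisfying AF AG (¬d → ¬b): ∅.

none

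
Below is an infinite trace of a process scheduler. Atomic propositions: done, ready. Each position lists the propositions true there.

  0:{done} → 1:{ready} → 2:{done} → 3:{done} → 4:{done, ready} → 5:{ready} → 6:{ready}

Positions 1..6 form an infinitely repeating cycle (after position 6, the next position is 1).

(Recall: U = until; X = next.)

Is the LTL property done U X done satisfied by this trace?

Satisfied

Walking from position 0: X done first holds at position 1, and done holds at every earlier position along the way, so done U X done holds.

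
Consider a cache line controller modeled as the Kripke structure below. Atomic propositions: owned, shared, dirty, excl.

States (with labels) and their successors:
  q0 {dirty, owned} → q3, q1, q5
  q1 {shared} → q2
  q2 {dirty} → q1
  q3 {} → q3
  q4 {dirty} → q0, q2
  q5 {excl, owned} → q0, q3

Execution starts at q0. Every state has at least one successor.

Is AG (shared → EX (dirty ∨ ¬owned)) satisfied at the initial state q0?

Holds

States satisfying shared → EX (dirty ∨ ¬owned): {q0, q1, q2, q3, q4, q5}.
States satisfying AG (shared → EX (dirty ∨ ¬owned)): {q0, q1, q2, q3, q4, q5}.
Every state reachable from q0 satisfies shared → EX (dirty ∨ ¬owned).
q0 ∈ Sat(AG (shared → EX (dirty ∨ ¬owned))).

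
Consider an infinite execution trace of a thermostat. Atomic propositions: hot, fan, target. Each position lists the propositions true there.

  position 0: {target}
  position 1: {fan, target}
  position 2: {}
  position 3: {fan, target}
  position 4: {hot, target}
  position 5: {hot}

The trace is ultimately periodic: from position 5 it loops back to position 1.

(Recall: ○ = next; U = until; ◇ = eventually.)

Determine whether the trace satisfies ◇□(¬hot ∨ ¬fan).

□(¬hot ∨ ¬fan) holds at position 0, which is reachable from 0, so ◇□(¬hot ∨ ¬fan) holds.

Holds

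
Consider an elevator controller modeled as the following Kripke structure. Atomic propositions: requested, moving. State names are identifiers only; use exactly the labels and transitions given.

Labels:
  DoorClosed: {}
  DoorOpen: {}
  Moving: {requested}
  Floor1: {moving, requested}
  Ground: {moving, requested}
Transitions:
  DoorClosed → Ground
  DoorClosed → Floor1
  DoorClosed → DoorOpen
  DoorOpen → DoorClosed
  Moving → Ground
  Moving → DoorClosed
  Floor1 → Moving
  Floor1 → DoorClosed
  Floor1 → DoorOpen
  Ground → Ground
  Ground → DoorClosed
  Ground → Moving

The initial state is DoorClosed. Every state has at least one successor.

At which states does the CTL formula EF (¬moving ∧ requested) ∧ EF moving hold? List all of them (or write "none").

States satisfying ¬moving ∧ requested: {Moving}.
States satisfying EF (¬moving ∧ requested): {DoorClosed, DoorOpen, Moving, Floor1, Ground}.
States satisfying moving: {Floor1, Ground}.
States satisfying EF moving: {DoorClosed, DoorOpen, Moving, Floor1, Ground}.
States satisfying EF (¬moving ∧ requested) ∧ EF moving: {DoorClosed, DoorOpen, Moving, Floor1, Ground}.

{DoorClosed, DoorOpen, Moving, Floor1, Ground}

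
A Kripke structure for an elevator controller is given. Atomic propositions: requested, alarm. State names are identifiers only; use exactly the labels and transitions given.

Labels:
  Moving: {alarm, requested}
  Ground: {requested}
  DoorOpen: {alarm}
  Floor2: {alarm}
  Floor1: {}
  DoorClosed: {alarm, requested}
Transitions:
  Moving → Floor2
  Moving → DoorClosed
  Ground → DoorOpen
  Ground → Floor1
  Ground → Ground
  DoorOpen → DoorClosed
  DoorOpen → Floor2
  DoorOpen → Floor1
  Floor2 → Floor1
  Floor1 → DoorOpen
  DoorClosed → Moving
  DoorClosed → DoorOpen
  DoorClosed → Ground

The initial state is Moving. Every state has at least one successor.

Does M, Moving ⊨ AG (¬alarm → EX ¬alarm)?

Does not hold

States satisfying ¬alarm → EX ¬alarm: {Moving, Ground, DoorOpen, Floor2, DoorClosed}.
States satisfying AG (¬alarm → EX ¬alarm): ∅.
Floor1 is reachable from Moving and violates ¬alarm → EX ¬alarm, so AG fails at Moving.
Moving ∉ Sat(AG (¬alarm → EX ¬alarm)).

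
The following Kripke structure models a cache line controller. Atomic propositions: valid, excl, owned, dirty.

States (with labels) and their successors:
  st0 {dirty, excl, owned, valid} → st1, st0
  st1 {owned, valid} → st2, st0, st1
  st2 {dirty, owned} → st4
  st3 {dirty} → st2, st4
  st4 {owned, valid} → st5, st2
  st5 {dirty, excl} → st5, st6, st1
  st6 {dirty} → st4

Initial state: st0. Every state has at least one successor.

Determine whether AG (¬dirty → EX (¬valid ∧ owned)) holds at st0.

States satisfying ¬dirty → EX (¬valid ∧ owned): {st0, st1, st2, st3, st4, st5, st6}.
States satisfying AG (¬dirty → EX (¬valid ∧ owned)): {st0, st1, st2, st3, st4, st5, st6}.
Every state reachable from st0 satisfies ¬dirty → EX (¬valid ∧ owned).
st0 ∈ Sat(AG (¬dirty → EX (¬valid ∧ owned))).

Holds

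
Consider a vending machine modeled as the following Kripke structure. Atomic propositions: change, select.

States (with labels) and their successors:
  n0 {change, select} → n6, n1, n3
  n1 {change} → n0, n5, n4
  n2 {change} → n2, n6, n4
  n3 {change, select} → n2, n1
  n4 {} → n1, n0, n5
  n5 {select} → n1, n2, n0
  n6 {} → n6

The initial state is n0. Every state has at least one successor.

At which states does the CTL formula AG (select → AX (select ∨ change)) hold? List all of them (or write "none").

States satisfying select → AX (select ∨ change): {n1, n2, n3, n4, n5, n6}.
States satisfying AG (select → AX (select ∨ change)): {n6}.

{n6}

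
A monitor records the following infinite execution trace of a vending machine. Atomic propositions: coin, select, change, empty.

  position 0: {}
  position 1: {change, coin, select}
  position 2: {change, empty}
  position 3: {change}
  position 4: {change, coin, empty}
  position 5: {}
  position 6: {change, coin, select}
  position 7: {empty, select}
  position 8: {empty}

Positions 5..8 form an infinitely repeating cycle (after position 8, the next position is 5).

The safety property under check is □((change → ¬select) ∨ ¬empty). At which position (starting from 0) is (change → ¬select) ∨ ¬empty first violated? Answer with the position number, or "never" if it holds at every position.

never

(change → ¬select) ∨ ¬empty holds at every position 0..8, and those are all the positions the trace ever visits, so the invariant □((change → ¬select) ∨ ¬empty) is never violated.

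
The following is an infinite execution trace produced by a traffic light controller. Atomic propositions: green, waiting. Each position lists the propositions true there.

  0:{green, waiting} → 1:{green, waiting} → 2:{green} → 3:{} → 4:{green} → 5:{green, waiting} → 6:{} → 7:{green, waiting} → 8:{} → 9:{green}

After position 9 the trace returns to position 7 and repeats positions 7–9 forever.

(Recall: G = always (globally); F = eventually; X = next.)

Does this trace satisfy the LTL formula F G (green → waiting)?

G (green → waiting) is false at every position 0..9, so it never becomes true and F G (green → waiting) fails.

No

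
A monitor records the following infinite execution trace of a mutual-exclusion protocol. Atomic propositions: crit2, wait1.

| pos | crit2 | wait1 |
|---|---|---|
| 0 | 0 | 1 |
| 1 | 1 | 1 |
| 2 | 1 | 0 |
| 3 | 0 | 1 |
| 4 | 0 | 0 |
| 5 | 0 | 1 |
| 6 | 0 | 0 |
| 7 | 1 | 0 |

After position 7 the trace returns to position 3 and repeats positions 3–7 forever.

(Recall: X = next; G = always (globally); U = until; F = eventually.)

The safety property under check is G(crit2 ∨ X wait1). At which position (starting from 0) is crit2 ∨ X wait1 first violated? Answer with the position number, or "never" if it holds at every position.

Check crit2 ∨ X wait1 at each position in order: 0 ✓, 1 ✓, 2 ✓.
At position 3 the labels are {wait1} and the next position 4 has {}, so crit2 ∨ X wait1 is false there. This is the first violation.

3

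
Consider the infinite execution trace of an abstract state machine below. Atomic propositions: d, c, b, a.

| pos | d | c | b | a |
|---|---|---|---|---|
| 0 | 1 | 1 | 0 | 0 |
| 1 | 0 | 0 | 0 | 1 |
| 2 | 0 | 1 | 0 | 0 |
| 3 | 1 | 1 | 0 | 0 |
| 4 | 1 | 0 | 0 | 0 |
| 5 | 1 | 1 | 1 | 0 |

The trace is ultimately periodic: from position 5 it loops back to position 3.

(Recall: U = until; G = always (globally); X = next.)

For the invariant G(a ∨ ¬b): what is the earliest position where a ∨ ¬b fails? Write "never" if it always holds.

5

Check a ∨ ¬b at each position in order: 0 ✓, 1 ✓, 2 ✓, 3 ✓, 4 ✓.
At position 5 the labels are {b, c, d}, so a ∨ ¬b is false there. This is the first violation.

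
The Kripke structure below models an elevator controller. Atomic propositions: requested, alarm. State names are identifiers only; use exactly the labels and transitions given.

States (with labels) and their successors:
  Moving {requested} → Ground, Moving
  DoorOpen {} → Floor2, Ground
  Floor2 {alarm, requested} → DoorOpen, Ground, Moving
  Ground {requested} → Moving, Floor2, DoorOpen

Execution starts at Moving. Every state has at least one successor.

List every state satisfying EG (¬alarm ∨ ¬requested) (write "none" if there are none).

States satisfying ¬alarm ∨ ¬requested: {Moving, DoorOpen, Ground}.
States satisfying EG (¬alarm ∨ ¬requested): {Moving, DoorOpen, Ground}.

{Moving, DoorOpen, Ground}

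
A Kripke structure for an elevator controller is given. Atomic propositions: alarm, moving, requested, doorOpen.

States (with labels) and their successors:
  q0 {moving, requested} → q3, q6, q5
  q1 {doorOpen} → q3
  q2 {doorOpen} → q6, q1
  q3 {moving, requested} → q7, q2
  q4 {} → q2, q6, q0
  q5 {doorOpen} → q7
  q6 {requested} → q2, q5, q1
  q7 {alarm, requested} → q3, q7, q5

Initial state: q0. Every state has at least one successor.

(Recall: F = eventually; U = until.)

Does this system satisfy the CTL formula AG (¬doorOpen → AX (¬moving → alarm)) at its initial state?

Violated

States satisfying ¬doorOpen → AX (¬moving → alarm): {q1, q2, q5}.
States satisfying AG (¬doorOpen → AX (¬moving → alarm)): ∅.
q0 is reachable from q0 and violates ¬doorOpen → AX (¬moving → alarm), so AG fails at q0.
q0 ∉ Sat(AG (¬doorOpen → AX (¬moving → alarm))).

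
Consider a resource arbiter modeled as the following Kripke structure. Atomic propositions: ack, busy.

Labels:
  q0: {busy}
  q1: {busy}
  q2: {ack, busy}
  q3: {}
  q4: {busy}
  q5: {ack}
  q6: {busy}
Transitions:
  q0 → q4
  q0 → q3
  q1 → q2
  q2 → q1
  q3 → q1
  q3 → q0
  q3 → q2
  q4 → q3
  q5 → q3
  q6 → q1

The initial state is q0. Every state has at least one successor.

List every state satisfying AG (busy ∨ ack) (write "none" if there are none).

States satisfying busy ∨ ack: {q0, q1, q2, q4, q5, q6}.
States satisfying AG (busy ∨ ack): {q1, q2, q6}.

{q1, q2, q6}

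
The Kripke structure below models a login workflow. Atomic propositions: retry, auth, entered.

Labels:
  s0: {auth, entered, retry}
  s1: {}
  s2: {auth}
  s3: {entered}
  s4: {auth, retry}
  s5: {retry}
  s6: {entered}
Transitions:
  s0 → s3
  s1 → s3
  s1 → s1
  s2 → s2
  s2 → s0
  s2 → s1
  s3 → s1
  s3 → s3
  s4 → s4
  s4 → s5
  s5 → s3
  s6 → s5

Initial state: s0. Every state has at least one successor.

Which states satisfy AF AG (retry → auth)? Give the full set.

{s0, s1, s2, s3, s5, s6}

States satisfying AG (retry → auth): {s0, s1, s2, s3}.
States satisfying AF AG (retry → auth): {s0, s1, s2, s3, s5, s6}.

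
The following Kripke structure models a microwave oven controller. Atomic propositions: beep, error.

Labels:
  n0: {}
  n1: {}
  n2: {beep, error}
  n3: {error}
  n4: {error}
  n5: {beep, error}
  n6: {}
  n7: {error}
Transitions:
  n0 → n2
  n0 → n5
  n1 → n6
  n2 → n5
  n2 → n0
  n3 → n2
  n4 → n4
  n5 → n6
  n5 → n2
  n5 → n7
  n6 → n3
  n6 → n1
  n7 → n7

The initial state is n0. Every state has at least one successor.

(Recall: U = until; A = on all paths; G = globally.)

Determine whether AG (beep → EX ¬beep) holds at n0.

Holds

States satisfying beep → EX ¬beep: {n0, n1, n2, n3, n4, n5, n6, n7}.
States satisfying AG (beep → EX ¬beep): {n0, n1, n2, n3, n4, n5, n6, n7}.
Every state reachable from n0 satisfies beep → EX ¬beep.
n0 ∈ Sat(AG (beep → EX ¬beep)).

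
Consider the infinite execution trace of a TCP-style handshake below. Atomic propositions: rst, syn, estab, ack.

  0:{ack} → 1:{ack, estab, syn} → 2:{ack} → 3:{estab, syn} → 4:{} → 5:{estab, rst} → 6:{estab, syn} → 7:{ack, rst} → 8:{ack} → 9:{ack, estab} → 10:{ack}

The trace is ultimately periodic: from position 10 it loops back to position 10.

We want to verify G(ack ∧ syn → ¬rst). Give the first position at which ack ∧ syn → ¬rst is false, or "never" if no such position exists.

never

ack ∧ syn → ¬rst holds at every position 0..10, and those are all the positions the trace ever visits, so the invariant G(ack ∧ syn → ¬rst) is never violated.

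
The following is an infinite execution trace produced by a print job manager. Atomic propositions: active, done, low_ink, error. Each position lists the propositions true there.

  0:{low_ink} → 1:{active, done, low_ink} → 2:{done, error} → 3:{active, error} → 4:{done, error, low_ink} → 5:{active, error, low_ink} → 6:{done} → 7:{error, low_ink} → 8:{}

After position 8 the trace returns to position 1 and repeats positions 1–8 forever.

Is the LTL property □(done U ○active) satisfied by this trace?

done U ○active must hold at every position from 0 onward. It fails at position 3, so □(done U ○active) is false.

Does not hold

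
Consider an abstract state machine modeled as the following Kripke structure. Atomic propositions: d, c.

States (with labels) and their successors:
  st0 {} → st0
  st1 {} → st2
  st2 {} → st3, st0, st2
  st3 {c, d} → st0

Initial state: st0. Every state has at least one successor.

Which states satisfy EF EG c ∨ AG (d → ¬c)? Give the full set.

{st0}

States satisfying EG c: ∅.
States satisfying EF EG c: ∅.
States satisfying d → ¬c: {st0, st1, st2}.
States satisfying AG (d → ¬c): {st0}.
States satisfying EF EG c ∨ AG (d → ¬c): {st0}.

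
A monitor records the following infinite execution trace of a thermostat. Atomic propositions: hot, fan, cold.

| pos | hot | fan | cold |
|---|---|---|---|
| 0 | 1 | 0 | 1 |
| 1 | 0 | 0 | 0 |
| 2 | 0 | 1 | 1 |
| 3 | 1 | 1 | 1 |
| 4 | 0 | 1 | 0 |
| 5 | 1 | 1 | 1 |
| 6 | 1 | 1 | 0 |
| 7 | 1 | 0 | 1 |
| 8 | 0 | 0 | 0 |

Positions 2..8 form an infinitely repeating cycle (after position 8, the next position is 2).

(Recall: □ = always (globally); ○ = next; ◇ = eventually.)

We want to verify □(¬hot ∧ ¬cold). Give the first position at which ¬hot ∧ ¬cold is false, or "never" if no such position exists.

0

At position 0 the labels are {cold, hot}, so ¬hot ∧ ¬cold is false there. This is the first violation.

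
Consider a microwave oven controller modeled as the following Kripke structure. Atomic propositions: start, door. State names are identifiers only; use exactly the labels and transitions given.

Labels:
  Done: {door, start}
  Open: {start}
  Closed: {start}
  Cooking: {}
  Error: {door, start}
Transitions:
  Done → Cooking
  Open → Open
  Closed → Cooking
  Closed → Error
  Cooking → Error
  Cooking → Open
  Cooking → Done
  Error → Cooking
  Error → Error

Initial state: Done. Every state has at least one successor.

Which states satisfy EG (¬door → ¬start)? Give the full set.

{Done, Cooking, Error}

States satisfying ¬door → ¬start: {Done, Cooking, Error}.
States satisfying EG (¬door → ¬start): {Done, Cooking, Error}.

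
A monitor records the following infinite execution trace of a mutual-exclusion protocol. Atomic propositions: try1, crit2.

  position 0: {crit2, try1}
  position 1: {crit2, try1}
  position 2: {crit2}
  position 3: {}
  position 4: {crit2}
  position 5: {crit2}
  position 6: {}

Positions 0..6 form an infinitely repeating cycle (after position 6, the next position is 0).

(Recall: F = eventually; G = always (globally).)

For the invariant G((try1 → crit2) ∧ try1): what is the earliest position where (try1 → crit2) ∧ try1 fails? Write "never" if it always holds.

Check (try1 → crit2) ∧ try1 at each position in order: 0 ✓, 1 ✓.
At position 2 the labels are {crit2}, so (try1 → crit2) ∧ try1 is false there. This is the first violation.

2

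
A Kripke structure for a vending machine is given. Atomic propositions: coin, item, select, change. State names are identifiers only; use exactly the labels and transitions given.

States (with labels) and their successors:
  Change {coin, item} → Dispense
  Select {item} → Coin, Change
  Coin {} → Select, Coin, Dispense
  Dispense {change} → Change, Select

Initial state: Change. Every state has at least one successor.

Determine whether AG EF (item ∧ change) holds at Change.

States satisfying EF (item ∧ change): ∅.
States satisfying AG EF (item ∧ change): ∅.
Change is reachable from Change and violates EF (item ∧ change), so AG fails at Change.
Change ∉ Sat(AG EF (item ∧ change)).

Violated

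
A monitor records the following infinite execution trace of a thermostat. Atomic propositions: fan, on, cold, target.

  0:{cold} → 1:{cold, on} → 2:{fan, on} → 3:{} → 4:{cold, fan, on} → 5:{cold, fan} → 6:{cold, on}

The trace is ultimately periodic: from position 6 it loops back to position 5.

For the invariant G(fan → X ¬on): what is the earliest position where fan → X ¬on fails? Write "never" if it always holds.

5

Check fan → X ¬on at each position in order: 0 ✓, 1 ✓, 2 ✓, 3 ✓, 4 ✓.
At position 5 the labels are {cold, fan} and the next position 6 has {cold, on}, so fan → X ¬on is false there. This is the first violation.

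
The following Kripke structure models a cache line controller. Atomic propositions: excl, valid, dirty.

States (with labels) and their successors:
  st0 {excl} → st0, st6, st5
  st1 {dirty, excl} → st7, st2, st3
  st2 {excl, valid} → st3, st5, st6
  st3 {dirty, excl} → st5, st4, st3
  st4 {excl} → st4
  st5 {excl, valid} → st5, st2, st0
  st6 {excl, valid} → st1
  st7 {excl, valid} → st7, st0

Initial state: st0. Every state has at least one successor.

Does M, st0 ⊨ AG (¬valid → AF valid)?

Does not hold

States satisfying ¬valid → AF valid: {st2, st5, st6, st7}.
States satisfying AG (¬valid → AF valid): ∅.
st0 is reachable from st0 and violates ¬valid → AF valid, so AG fails at st0.
st0 ∉ Sat(AG (¬valid → AF valid)).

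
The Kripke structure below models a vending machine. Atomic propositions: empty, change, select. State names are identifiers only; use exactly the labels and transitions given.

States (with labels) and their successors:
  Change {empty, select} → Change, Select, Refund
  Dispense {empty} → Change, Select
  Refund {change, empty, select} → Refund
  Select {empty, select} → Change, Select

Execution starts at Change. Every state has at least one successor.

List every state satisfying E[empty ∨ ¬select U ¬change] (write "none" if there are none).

{Change, Dispense, Select}

States satisfying empty ∨ ¬select: {Change, Dispense, Refund, Select}.
States satisfying ¬change: {Change, Dispense, Select}.
States satisfying E[empty ∨ ¬select U ¬change]: {Change, Dispense, Select}.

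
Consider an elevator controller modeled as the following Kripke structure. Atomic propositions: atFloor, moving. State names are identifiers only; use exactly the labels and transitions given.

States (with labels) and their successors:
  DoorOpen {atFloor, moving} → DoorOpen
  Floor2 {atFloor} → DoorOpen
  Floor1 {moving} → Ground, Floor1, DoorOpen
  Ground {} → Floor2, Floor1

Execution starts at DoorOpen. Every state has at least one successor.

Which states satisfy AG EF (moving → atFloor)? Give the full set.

States satisfying EF (moving → atFloor): {DoorOpen, Floor2, Floor1, Ground}.
States satisfying AG EF (moving → atFloor): {DoorOpen, Floor2, Floor1, Ground}.

{DoorOpen, Floor2, Floor1, Ground}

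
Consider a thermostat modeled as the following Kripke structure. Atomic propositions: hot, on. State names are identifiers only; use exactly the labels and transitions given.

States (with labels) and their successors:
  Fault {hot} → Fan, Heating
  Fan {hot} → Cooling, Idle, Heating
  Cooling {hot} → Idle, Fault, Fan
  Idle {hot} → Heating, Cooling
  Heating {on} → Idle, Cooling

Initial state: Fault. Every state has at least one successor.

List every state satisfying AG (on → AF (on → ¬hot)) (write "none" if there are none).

States satisfying on → AF (on → ¬hot): {Fault, Fan, Cooling, Idle, Heating}.
States satisfying AG (on → AF (on → ¬hot)): {Fault, Fan, Cooling, Idle, Heating}.

{Fault, Fan, Cooling, Idle, Heating}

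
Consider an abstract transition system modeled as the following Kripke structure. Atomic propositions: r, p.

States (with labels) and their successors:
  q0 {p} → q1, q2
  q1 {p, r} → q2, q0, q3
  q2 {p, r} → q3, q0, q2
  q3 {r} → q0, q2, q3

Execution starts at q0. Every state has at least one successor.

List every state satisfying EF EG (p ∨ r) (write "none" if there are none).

States satisfying EG (p ∨ r): {q0, q1, q2, q3}.
States satisfying EF EG (p ∨ r): {q0, q1, q2, q3}.

{q0, q1, q2, q3}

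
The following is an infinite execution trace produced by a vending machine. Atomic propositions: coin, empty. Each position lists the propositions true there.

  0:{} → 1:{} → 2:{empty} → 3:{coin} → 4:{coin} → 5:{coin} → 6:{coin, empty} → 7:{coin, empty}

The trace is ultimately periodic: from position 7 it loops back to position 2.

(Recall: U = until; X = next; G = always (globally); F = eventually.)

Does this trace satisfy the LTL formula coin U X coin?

Does not hold

Walking from position 0: at position 0, X coin has not yet held and coin fails, so coin U X coin is false.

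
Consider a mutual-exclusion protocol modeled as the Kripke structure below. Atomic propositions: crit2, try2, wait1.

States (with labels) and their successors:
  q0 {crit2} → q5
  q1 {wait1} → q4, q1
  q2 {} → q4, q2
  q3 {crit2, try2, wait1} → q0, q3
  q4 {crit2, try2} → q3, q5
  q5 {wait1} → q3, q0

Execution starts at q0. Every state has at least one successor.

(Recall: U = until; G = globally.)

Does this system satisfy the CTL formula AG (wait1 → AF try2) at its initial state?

States satisfying wait1 → AF try2: {q0, q2, q3, q4}.
States satisfying AG (wait1 → AF try2): ∅.
q5 is reachable from q0 and violates wait1 → AF try2, so AG fails at q0.
q0 ∉ Sat(AG (wait1 → AF try2)).

Does not hold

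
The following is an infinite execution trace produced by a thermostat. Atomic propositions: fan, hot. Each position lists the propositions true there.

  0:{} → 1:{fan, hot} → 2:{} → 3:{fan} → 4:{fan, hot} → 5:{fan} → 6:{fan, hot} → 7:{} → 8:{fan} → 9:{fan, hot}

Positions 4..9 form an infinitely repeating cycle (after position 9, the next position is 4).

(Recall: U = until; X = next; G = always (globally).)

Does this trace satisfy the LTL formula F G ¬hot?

Does not hold

G ¬hot is false at every position 0..9, so it never becomes true and F G ¬hot fails.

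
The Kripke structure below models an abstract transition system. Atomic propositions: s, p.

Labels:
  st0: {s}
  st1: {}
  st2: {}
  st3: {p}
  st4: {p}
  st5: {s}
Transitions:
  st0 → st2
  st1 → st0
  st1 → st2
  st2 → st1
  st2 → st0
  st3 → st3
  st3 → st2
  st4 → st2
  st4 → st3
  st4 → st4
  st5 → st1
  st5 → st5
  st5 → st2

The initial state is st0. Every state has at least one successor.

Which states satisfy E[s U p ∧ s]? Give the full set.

none

States satisfying s: {st0, st5}.
States satisfying p ∧ s: ∅.
States satisfying E[s U p ∧ s]: ∅.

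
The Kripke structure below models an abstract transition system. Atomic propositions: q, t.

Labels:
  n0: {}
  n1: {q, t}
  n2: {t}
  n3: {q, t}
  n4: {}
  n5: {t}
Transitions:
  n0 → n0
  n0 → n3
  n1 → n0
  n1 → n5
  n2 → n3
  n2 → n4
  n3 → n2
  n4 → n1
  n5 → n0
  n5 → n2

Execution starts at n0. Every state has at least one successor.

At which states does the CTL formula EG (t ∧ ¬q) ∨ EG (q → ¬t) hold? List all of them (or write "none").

States satisfying t ∧ ¬q: {n2, n5}.
States satisfying EG (t ∧ ¬q): ∅.
States satisfying q → ¬t: {n0, n2, n4, n5}.
States satisfying EG (q → ¬t): {n0, n5}.
States satisfying EG (t ∧ ¬q) ∨ EG (q → ¬t): {n0, n5}.

{n0, n5}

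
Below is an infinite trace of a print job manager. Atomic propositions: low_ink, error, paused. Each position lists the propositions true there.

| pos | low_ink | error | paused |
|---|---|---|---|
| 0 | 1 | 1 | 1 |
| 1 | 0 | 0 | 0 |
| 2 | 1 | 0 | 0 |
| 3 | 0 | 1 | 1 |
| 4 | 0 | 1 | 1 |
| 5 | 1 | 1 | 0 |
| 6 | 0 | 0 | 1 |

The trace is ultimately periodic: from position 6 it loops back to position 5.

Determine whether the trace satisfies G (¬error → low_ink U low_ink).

¬error → low_ink U low_ink must hold at every position from 0 onward. It fails at position 1, so G (¬error → low_ink U low_ink) is false.
Positions where ¬error holds: 1, 2, 6.
Check low_ink U low_ink at each: 1→fails, 2→ok, 6→fails.

Does not hold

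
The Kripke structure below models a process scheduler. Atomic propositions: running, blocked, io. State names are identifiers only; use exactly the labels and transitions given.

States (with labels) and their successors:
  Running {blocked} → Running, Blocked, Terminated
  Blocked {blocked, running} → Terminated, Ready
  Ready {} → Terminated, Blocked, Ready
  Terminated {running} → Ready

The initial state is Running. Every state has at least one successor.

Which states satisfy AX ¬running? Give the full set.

{Terminated}

States satisfying ¬running: {Running, Ready}.
States satisfying AX ¬running: {Terminated}.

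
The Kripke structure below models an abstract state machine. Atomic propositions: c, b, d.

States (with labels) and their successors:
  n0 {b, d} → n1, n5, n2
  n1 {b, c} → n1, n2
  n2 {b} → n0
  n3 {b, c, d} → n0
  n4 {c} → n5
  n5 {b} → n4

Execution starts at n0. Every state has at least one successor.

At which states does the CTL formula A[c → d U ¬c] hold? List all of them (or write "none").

{n0, n2, n3, n5}

States satisfying c → d: {n0, n2, n3, n5}.
States satisfying ¬c: {n0, n2, n5}.
States satisfying A[c → d U ¬c]: {n0, n2, n3, n5}.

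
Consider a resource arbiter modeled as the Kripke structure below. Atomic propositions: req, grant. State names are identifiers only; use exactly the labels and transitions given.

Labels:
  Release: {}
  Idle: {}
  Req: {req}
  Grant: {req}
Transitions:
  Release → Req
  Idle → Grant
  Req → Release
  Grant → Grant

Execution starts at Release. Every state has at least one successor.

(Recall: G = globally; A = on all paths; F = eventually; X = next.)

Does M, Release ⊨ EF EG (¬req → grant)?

Does not hold

States satisfying EG (¬req → grant): {Grant}.
States satisfying EF EG (¬req → grant): {Idle, Grant}.
No suitable path/successor from Release witnesses the formula.
Release ∉ Sat(EF EG (¬req → grant)).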